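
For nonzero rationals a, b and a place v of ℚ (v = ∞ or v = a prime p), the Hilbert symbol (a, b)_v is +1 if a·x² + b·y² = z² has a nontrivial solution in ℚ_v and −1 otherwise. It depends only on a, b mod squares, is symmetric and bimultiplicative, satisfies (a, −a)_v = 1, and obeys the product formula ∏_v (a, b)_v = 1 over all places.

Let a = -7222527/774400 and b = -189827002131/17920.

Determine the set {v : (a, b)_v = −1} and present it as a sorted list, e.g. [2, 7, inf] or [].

[3, 5, 7, 13, 19, inf]

Mod squares: a ≡ -247, b ≡ -3570. Check v ∈ {∞, 2, 3, 5, 7, 11, 13, 17, 19}.
v=3: a=3^4·(≡2), b=3^1·(≡1) mod 3; (2|3)=-1, (1|3)=+1; (−1)^{4·1·1}·(-1)^1·(+1)^4 = -1.
v=19: a=19^3·(≡4), b=19^4·(≡8) mod 19; (4|19)=+1, (8|19)=-1; (−1)^{3·4·9}·(+1)^4·(-1)^3 = -1.
v=2: v_2(a)=-8, v_2(b)=-9; units ≡ 1, 7 (mod 8); ε·ε+αω+βω = 0·1+-8·0+-9·0 ≡ 0  ⇒  (a,b)_2 = +1.
v=11: a=11^-2·(≡2), b=11^0·(≡3) mod 11; (2|11)=-1, (3|11)=+1; (−1)^{-2·0·5}·(-1)^0·(+1)^-2 = +1.
v=∞: -247 < 0 and -3570 < 0  ⇒  (a,b)_∞ = -1.
v=5: a=5^-2·(≡3), b=5^-1·(≡1) mod 5; (3|5)=-1, (1|5)=+1; (−1)^{-2·-1·2}·(-1)^-1·(+1)^-2 = -1.
v=7: a=7^0·(≡6), b=7^-1·(≡2) mod 7; (6|7)=-1, (2|7)=+1; (−1)^{0·-1·3}·(-1)^-1·(+1)^0 = -1.
v=13: a=13^1·(≡5), b=13^4·(≡8) mod 13; (5|13)=-1, (8|13)=-1; (−1)^{1·4·6}·(-1)^4·(-1)^1 = -1.
v=17: a=17^0·(≡9), b=17^1·(≡10) mod 17; (9|17)=+1, (10|17)=-1; (−1)^{0·1·8}·(+1)^1·(-1)^0 = +1.
Ram(-247, -3570) = {3, 5, 7, 13, 19, ∞}; no ℚ_3-point on the conic.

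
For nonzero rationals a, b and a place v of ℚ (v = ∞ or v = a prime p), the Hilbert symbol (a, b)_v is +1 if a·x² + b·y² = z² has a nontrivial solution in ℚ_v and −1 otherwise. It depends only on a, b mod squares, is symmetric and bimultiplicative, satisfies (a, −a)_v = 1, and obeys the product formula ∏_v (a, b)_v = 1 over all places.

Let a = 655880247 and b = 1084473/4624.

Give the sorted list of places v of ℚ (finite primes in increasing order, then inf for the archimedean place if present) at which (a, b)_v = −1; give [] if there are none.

Mod squares: a ≡ 8097287, b ≡ 713. Check v ∈ {∞, 2, 3, 11, 13, 17, 19, 23, 31, 43, 53}.
v=3: a=3^4·(≡2), b=3^2·(≡2) mod 3; (2|3)=-1, (2|3)=-1; (−1)^{4·2·1}·(-1)^2·(-1)^4 = +1.
v=19: a=19^1·(≡15), b=19^0·(≡15) mod 19; (15|19)=-1, (15|19)=-1; (−1)^{1·0·9}·(-1)^0·(-1)^1 = -1.
v=∞: 8097287 > 0 and 713 > 0  ⇒  (a,b)_∞ = +1.
v=31: a=31^0·(≡10), b=31^1·(≡3) mod 31; (10|31)=+1, (3|31)=-1; (−1)^{0·1·15}·(+1)^1·(-1)^0 = +1.
v=23: a=23^0·(≡11), b=23^1·(≡1) mod 23; (11|23)=-1, (1|23)=+1; (−1)^{0·1·11}·(-1)^1·(+1)^0 = -1.
v=43: a=43^1·(≡26), b=43^0·(≡23) mod 43; (26|43)=-1, (23|43)=+1; (−1)^{1·0·21}·(-1)^0·(+1)^1 = +1.
v=2: v_2(a)=0, v_2(b)=-4; units ≡ 7, 1 (mod 8); ε·ε+αω+βω = 1·0+0·0+-4·0 ≡ 0  ⇒  (a,b)_2 = +1.
v=17: a=17^1·(≡14), b=17^-2·(≡8) mod 17; (14|17)=-1, (8|17)=+1; (−1)^{1·-2·8}·(-1)^-2·(+1)^1 = +1.
v=13: a=13^0·(≡9), b=13^2·(≡11) mod 13; (9|13)=+1, (11|13)=-1; (−1)^{0·2·6}·(+1)^2·(-1)^0 = +1.
v=53: a=53^1·(≡23), b=53^0·(≡52) mod 53; (23|53)=-1, (52|53)=+1; (−1)^{1·0·26}·(-1)^0·(+1)^1 = +1.
v=11: a=11^1·(≡10), b=11^0·(≡4) mod 11; (10|11)=-1, (4|11)=+1; (−1)^{1·0·5}·(-1)^0·(+1)^1 = +1.
(8097287, 713 / ℚ) ramifies at {19, 23}: a division algebra.

[19, 23]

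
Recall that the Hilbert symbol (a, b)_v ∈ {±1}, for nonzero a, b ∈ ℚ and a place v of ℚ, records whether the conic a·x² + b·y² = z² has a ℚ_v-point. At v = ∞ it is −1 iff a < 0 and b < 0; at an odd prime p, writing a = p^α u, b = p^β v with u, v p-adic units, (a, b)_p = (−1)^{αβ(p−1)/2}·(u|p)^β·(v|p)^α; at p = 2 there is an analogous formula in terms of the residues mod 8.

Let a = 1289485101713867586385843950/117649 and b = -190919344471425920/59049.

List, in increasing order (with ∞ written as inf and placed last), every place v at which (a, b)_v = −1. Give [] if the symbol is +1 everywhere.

Mod squares: a ≡ 37582, b ≡ -135470. Check v ∈ {∞, 2, 3, 5, 7, 17, 19, 23, 29, 31, 43}.
v=7: a=7^-6·(≡6), b=7^2·(≡4) mod 7; (6|7)=-1, (4|7)=+1; (−1)^{-6·2·3}·(-1)^2·(+1)^-6 = +1.
v=31: a=31^2·(≡7), b=31^1·(≡5) mod 31; (7|31)=+1, (5|31)=+1; (−1)^{2·1·15}·(+1)^1·(+1)^2 = +1.
v=23: a=23^3·(≡9), b=23^1·(≡17) mod 23; (9|23)=+1, (17|23)=-1; (−1)^{3·1·11}·(+1)^1·(-1)^3 = +1.
v=17: a=17^2·(≡5), b=17^2·(≡6) mod 17; (5|17)=-1, (6|17)=-1; (−1)^{2·2·8}·(-1)^2·(-1)^2 = +1.
v=2: v_2(a)=1, v_2(b)=7; units ≡ 7, 1 (mod 8); ε·ε+αω+βω = 1·0+1·0+7·0 ≡ 0  ⇒  (a,b)_2 = +1.
v=29: a=29^2·(≡18), b=29^2·(≡8) mod 29; (18|29)=-1, (8|29)=-1; (−1)^{2·2·14}·(-1)^2·(-1)^2 = +1.
v=19: a=19^3·(≡3), b=19^1·(≡10) mod 19; (3|19)=-1, (10|19)=-1; (−1)^{3·1·9}·(-1)^1·(-1)^3 = -1.
v=43: a=43^5·(≡13), b=43^2·(≡35) mod 43; (13|43)=+1, (35|43)=+1; (−1)^{5·2·21}·(+1)^2·(+1)^5 = +1.
v=3: a=3^2·(≡1), b=3^-10·(≡1) mod 3; (1|3)=+1, (1|3)=+1; (−1)^{2·-10·1}·(+1)^-10·(+1)^2 = +1.
v=∞: 37582 > 0 and -135470 < 0  ⇒  (a,b)_∞ = +1.
v=5: a=5^2·(≡2), b=5^1·(≡4) mod 5; (2|5)=-1, (4|5)=+1; (−1)^{2·1·2}·(-1)^1·(+1)^2 = -1.
|Ram(37582, -135470)| = 2, even; anisotropic at {5, 19}.

[5, 19]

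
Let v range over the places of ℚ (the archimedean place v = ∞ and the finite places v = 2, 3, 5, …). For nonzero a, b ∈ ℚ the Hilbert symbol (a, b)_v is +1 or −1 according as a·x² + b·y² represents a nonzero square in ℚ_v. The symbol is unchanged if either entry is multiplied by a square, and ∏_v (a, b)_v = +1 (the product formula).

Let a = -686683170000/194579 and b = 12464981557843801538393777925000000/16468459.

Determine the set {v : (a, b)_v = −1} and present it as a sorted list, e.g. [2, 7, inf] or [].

Mod squares: a ≡ -9325327, b ≡ 4515863. Check v ∈ {∞, 2, 3, 5, 7, 11, 17, 19, 23, 29, 31, 41}.
v=19: a=19^-2·(≡9), b=19^-3·(≡1) mod 19; (9|19)=+1, (1|19)=+1; (−1)^{-2·-3·9}·(+1)^-3·(+1)^-2 = +1.
v=23: a=23^1·(≡2), b=23^4·(≡19) mod 23; (2|23)=+1, (19|23)=-1; (−1)^{1·4·11}·(+1)^4·(-1)^1 = -1.
v=7: a=7^-2·(≡6), b=7^-4·(≡4) mod 7; (6|7)=-1, (4|7)=+1; (−1)^{-2·-4·3}·(-1)^-4·(+1)^-2 = +1.
v=17: a=17^0·(≡6), b=17^1·(≡3) mod 17; (6|17)=-1, (3|17)=-1; (−1)^{0·1·8}·(-1)^1·(-1)^0 = -1.
v=29: a=29^1·(≡8), b=29^4·(≡21) mod 29; (8|29)=-1, (21|29)=-1; (−1)^{1·4·14}·(-1)^4·(-1)^1 = -1.
v=11: a=11^-1·(≡8), b=11^1·(≡6) mod 11; (8|11)=-1, (6|11)=-1; (−1)^{-1·1·5}·(-1)^1·(-1)^-1 = -1.
v=∞: -9325327 < 0 and 4515863 > 0  ⇒  (a,b)_∞ = +1.
v=5: a=5^4·(≡2), b=5^8·(≡2) mod 5; (2|5)=-1, (2|5)=-1; (−1)^{4·8·2}·(-1)^8·(-1)^4 = +1.
v=41: a=41^1·(≡25), b=41^3·(≡6) mod 41; (25|41)=+1, (6|41)=-1; (−1)^{1·3·20}·(+1)^3·(-1)^1 = -1.
v=2: v_2(a)=4, v_2(b)=6; units ≡ 1, 7 (mod 8); ε·ε+αω+βω = 0·1+4·0+6·0 ≡ 0  ⇒  (a,b)_2 = +1.
v=31: a=31^1·(≡20), b=31^3·(≡10) mod 31; (20|31)=+1, (10|31)=+1; (−1)^{1·3·15}·(+1)^3·(+1)^1 = -1.
v=3: a=3^4·(≡2), b=3^8·(≡2) mod 3; (2|3)=-1, (2|3)=-1; (−1)^{4·8·1}·(-1)^8·(-1)^4 = +1.
(-9325327, 4515863 / ℚ) ramifies at {11, 17, 23, 29, 31, 41}: a division algebra.

[11, 17, 23, 29, 31, 41]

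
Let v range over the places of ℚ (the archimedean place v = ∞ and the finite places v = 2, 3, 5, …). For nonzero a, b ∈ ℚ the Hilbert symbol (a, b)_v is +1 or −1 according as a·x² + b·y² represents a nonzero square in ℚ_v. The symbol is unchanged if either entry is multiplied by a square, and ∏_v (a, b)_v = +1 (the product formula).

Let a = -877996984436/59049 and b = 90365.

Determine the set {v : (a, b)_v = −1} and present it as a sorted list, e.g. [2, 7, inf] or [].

[13, 23, 31, 53]

Mod squares: a ≡ -95381, b ≡ 90365. Check v ∈ {∞, 2, 3, 5, 11, 13, 23, 29, 31, 37, 41, 53}.
v=23: a=23^1·(≡8), b=23^0·(≡21) mod 23; (8|23)=+1, (21|23)=-1; (−1)^{1·0·11}·(+1)^0·(-1)^1 = -1.
v=∞: -95381 < 0 and 90365 > 0  ⇒  (a,b)_∞ = +1.
v=5: a=5^0·(≡1), b=5^1·(≡3) mod 5; (1|5)=+1, (3|5)=-1; (−1)^{0·1·2}·(+1)^1·(-1)^0 = +1.
v=29: a=29^1·(≡17), b=29^0·(≡1) mod 29; (17|29)=-1, (1|29)=+1; (−1)^{1·0·14}·(-1)^0·(+1)^1 = +1.
v=37: a=37^2·(≡29), b=37^0·(≡11) mod 37; (29|37)=-1, (11|37)=+1; (−1)^{2·0·18}·(-1)^0·(+1)^2 = +1.
v=53: a=53^0·(≡12), b=53^1·(≡9) mod 53; (12|53)=-1, (9|53)=+1; (−1)^{0·1·26}·(-1)^1·(+1)^0 = -1.
v=2: v_2(a)=2, v_2(b)=0; units ≡ 3, 5 (mod 8); ε·ε+αω+βω = 1·0+2·1+0·1 ≡ 0  ⇒  (a,b)_2 = +1.
v=13: a=13^1·(≡6), b=13^0·(≡2) mod 13; (6|13)=-1, (2|13)=-1; (−1)^{1·0·6}·(-1)^0·(-1)^1 = -1.
v=3: a=3^-10·(≡1), b=3^0·(≡2) mod 3; (1|3)=+1, (2|3)=-1; (−1)^{-10·0·1}·(+1)^0·(-1)^-10 = +1.
v=11: a=11^1·(≡10), b=11^1·(≡9) mod 11; (10|11)=-1, (9|11)=+1; (−1)^{1·1·5}·(-1)^1·(+1)^1 = +1.
v=31: a=31^0·(≡15), b=31^1·(≡1) mod 31; (15|31)=-1, (1|31)=+1; (−1)^{0·1·15}·(-1)^1·(+1)^0 = -1.
v=41: a=41^2·(≡30), b=41^0·(≡1) mod 41; (30|41)=-1, (1|41)=+1; (−1)^{2·0·20}·(-1)^0·(+1)^2 = +1.
|Ram(-95381, 90365)| = 4, even; anisotropic at {13, 23, 31, 53}.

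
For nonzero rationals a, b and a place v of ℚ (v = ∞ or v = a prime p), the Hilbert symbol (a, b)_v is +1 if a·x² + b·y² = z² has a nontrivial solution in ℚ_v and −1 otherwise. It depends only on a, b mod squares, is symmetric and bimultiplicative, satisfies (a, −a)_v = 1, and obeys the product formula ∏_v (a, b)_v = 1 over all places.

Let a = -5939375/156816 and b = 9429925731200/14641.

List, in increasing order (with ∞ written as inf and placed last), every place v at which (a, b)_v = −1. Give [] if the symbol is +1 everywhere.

[37, 43]

Mod squares: a ≡ -9503, b ≡ 20393438. Check v ∈ {∞, 2, 3, 5, 11, 13, 17, 29, 37, 43}.
v=2: v_2(a)=-4, v_2(b)=7; units ≡ 1, 7 (mod 8); ε·ε+αω+βω = 0·1+-4·0+7·0 ≡ 0  ⇒  (a,b)_2 = +1.
v=13: a=13^1·(≡1), b=13^1·(≡3) mod 13; (1|13)=+1, (3|13)=+1; (−1)^{1·1·6}·(+1)^1·(+1)^1 = +1.
v=29: a=29^0·(≡20), b=29^1·(≡23) mod 29; (20|29)=+1, (23|29)=+1; (−1)^{0·1·14}·(+1)^1·(+1)^0 = +1.
v=3: a=3^-4·(≡1), b=3^0·(≡2) mod 3; (1|3)=+1, (2|3)=-1; (−1)^{-4·0·1}·(+1)^0·(-1)^-4 = +1.
v=37: a=37^0·(≡5), b=37^1·(≡15) mod 37; (5|37)=-1, (15|37)=-1; (−1)^{0·1·18}·(-1)^1·(-1)^0 = -1.
v=∞: -9503 < 0 and 20393438 > 0  ⇒  (a,b)_∞ = +1.
v=5: a=5^4·(≡2), b=5^2·(≡3) mod 5; (2|5)=-1, (3|5)=-1; (−1)^{4·2·2}·(-1)^2·(-1)^4 = +1.
v=43: a=43^1·(≡19), b=43^1·(≡19) mod 43; (19|43)=-1, (19|43)=-1; (−1)^{1·1·21}·(-1)^1·(-1)^1 = -1.
v=11: a=11^-2·(≡1), b=11^-4·(≡7) mod 11; (1|11)=+1, (7|11)=-1; (−1)^{-2·-4·5}·(+1)^-4·(-1)^-2 = +1.
v=17: a=17^1·(≡16), b=17^3·(≡13) mod 17; (16|17)=+1, (13|17)=+1; (−1)^{1·3·8}·(+1)^3·(+1)^1 = +1.
Ram(-9503, 20393438) = {37, 43}; no ℚ_37-point on the conic.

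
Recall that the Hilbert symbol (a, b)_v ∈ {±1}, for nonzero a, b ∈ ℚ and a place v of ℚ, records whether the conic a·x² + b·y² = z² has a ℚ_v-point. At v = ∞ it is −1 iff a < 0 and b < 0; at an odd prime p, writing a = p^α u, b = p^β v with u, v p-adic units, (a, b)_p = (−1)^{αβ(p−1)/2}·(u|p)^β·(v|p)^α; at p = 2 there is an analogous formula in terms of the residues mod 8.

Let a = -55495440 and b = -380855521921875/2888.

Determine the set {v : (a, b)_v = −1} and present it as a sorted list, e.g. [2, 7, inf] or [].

[7, inf]

(a, b) ≡ (-65, -6006) mod (ℚ^×)²; places V = {2, 3, 5, 7, 11, 13, 19, 37, ∞}.
(a,b)_7: α=2, u≡5; β=3, v≡3 (mod 7); (5|7)=-1, (3|7)=-1; sign (−1)^0·-1^3·-1^2 = -1.
(a,b)_19: α=0, u≡7; β=-2, v≡11 (mod 19); (7|19)=+1, (11|19)=+1; sign (−1)^0·+1^-2·+1^0 = +1.
(a,b)_11: α=2, u≡5; β=3, v≡5 (mod 11); (5|11)=+1, (5|11)=+1; sign (−1)^0·+1^3·+1^2 = +1.
(a,b)_37: α=0, u≡9; β=2, v≡36 (mod 37); (9|37)=+1, (36|37)=+1; sign (−1)^0·+1^2·+1^0 = +1.
(a,b)_5: α=1, u≡2; β=6, v≡4 (mod 5); (2|5)=-1, (4|5)=+1; sign (−1)^0·-1^6·+1^1 = +1.
(a,b)_3: α=2, u≡1; β=1, v≡2 (mod 3); (1|3)=+1, (2|3)=-1; sign (−1)^0·+1^1·-1^2 = +1.
(a,b)_∞: sgn(-65)=−, sgn(-6006)=−, so -1.
(a,b)_2: α=4, β=-3; u≡7, v≡5 (mod 8); ε(u)ε(v)=1·0, αω(v)=4·1, βω(u)=-3·0; sum ≡ 0  ⇒  +1.
(a,b)_13: α=1, u≡8; β=1, v≡7 (mod 13); (8|13)=-1, (7|13)=-1; sign (−1)^0·-1^1·-1^1 = +1.
(-65, -6006 / ℚ) ramifies at {7, ∞}: a division algebra.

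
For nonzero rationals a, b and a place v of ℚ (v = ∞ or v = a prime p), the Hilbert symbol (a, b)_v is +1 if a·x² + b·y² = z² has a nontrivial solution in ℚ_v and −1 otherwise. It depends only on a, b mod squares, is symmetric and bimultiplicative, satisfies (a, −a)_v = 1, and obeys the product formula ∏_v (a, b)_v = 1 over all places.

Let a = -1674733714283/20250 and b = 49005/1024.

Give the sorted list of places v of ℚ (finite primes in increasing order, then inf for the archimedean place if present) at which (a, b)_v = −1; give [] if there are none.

[2, 43]

Mod squares: a ≡ -17630, b ≡ 5. Check v ∈ {∞, 2, 3, 5, 7, 11, 17, 37, 41, 43}.
v=37: a=37^2·(≡23), b=37^0·(≡14) mod 37; (23|37)=-1, (14|37)=-1; (−1)^{2·0·18}·(-1)^0·(-1)^2 = +1.
v=∞: -17630 < 0 and 5 > 0  ⇒  (a,b)_∞ = +1.
v=5: a=5^-3·(≡1), b=5^1·(≡4) mod 5; (1|5)=+1, (4|5)=+1; (−1)^{-3·1·2}·(+1)^1·(+1)^-3 = +1.
v=3: a=3^-4·(≡1), b=3^4·(≡2) mod 3; (1|3)=+1, (2|3)=-1; (−1)^{-4·4·1}·(+1)^4·(-1)^-4 = +1.
v=11: a=11^0·(≡3), b=11^2·(≡9) mod 11; (3|11)=+1, (9|11)=+1; (−1)^{0·2·5}·(+1)^2·(+1)^0 = +1.
v=2: v_2(a)=-1, v_2(b)=-10; units ≡ 1, 5 (mod 8); ε·ε+αω+βω = 0·0+-1·1+-10·0 ≡ 1  ⇒  (a,b)_2 = -1.
v=7: a=7^4·(≡6), b=7^0·(≡6) mod 7; (6|7)=-1, (6|7)=-1; (−1)^{4·0·3}·(-1)^0·(-1)^4 = +1.
v=17: a=17^2·(≡9), b=17^0·(≡7) mod 17; (9|17)=+1, (7|17)=-1; (−1)^{2·0·8}·(+1)^0·(-1)^2 = +1.
v=43: a=43^1·(≡5), b=43^0·(≡18) mod 43; (5|43)=-1, (18|43)=-1; (−1)^{1·0·21}·(-1)^0·(-1)^1 = -1.
v=41: a=41^1·(≡40), b=41^0·(≡31) mod 41; (40|41)=+1, (31|41)=+1; (−1)^{1·0·20}·(+1)^0·(+1)^1 = +1.
Ram(-17630, 5) = {2, 43}; no ℚ_2-point on the conic.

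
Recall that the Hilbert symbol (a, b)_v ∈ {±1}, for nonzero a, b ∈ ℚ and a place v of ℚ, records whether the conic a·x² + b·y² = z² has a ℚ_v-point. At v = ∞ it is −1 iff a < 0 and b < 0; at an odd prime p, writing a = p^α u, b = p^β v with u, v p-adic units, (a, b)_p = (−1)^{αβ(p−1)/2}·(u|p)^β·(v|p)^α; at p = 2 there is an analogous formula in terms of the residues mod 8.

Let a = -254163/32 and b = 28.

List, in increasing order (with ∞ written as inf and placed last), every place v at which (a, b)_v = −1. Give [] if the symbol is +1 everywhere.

Mod squares: a ≡ -10374, b ≡ 7. Check v ∈ {∞, 2, 3, 7, 13, 19}.
v=7: a=7^3·(≡2), b=7^1·(≡4) mod 7; (2|7)=+1, (4|7)=+1; (−1)^{3·1·3}·(+1)^1·(+1)^3 = -1.
v=∞: -10374 < 0 and 7 > 0  ⇒  (a,b)_∞ = +1.
v=2: v_2(a)=-5, v_2(b)=2; units ≡ 5, 7 (mod 8); ε·ε+αω+βω = 0·1+-5·0+2·1 ≡ 0  ⇒  (a,b)_2 = +1.
v=19: a=19^1·(≡16), b=19^0·(≡9) mod 19; (16|19)=+1, (9|19)=+1; (−1)^{1·0·9}·(+1)^0·(+1)^1 = +1.
v=3: a=3^1·(≡1), b=3^0·(≡1) mod 3; (1|3)=+1, (1|3)=+1; (−1)^{1·0·1}·(+1)^0·(+1)^1 = +1.
v=13: a=13^1·(≡11), b=13^0·(≡2) mod 13; (11|13)=-1, (2|13)=-1; (−1)^{1·0·6}·(-1)^0·(-1)^1 = -1.
(-10374, 7 / ℚ) ramifies at {7, 13}: a division algebra.

[7, 13]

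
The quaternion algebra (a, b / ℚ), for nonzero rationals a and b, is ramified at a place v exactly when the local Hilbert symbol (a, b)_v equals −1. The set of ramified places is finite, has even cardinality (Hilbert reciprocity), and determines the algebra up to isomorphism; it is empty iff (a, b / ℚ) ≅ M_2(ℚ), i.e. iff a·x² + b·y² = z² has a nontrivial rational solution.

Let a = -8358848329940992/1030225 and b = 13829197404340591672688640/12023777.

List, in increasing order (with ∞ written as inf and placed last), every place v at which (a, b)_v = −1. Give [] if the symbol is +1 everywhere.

Mod squares: a ≡ -247, b ≡ 11730. Check v ∈ {∞, 2, 3, 5, 7, 13, 17, 19, 23, 29}.
v=29: a=29^-2·(≡8), b=29^-4·(≡21) mod 29; (8|29)=-1, (21|29)=-1; (−1)^{-2·-4·14}·(-1)^-4·(-1)^-2 = +1.
v=∞: -247 < 0 and 11730 > 0  ⇒  (a,b)_∞ = +1.
v=7: a=7^-2·(≡3), b=7^0·(≡5) mod 7; (3|7)=-1, (5|7)=-1; (−1)^{-2·0·3}·(-1)^0·(-1)^-2 = +1.
v=13: a=13^3·(≡2), b=13^6·(≡9) mod 13; (2|13)=-1, (9|13)=+1; (−1)^{3·6·6}·(-1)^6·(+1)^3 = +1.
v=3: a=3^0·(≡2), b=3^5·(≡1) mod 3; (2|3)=-1, (1|3)=+1; (−1)^{0·5·1}·(-1)^5·(+1)^0 = -1.
v=19: a=19^3·(≡7), b=19^2·(≡6) mod 19; (7|19)=+1, (6|19)=+1; (−1)^{3·2·9}·(+1)^2·(+1)^3 = +1.
v=17: a=17^0·(≡8), b=17^-1·(≡12) mod 17; (8|17)=+1, (12|17)=-1; (−1)^{0·-1·8}·(+1)^-1·(-1)^0 = +1.
v=2: v_2(a)=20, v_2(b)=29; units ≡ 1, 1 (mod 8); ε·ε+αω+βω = 0·0+20·0+29·0 ≡ 0  ⇒  (a,b)_2 = +1.
v=5: a=5^-2·(≡2), b=5^1·(≡4) mod 5; (2|5)=-1, (4|5)=+1; (−1)^{-2·1·2}·(-1)^1·(+1)^-2 = -1.
v=23: a=23^2·(≡6), b=23^3·(≡12) mod 23; (6|23)=+1, (12|23)=+1; (−1)^{2·3·11}·(+1)^3·(+1)^2 = +1.
Ram(-247, 11730) = {3, 5}; no ℚ_3-point on the conic.

[3, 5]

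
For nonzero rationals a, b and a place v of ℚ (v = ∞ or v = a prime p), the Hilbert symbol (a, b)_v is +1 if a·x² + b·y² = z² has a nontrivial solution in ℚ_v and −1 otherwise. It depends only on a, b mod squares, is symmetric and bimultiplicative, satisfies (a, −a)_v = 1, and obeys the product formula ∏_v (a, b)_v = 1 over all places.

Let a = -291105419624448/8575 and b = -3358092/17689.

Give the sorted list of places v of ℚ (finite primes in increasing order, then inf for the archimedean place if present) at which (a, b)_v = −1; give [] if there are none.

(a, b) ≡ (-111111, -3) mod (ℚ^×)²; places V = {2, 3, 5, 7, 11, 13, 19, 23, 37, ∞}.
(a,b)_37: α=1, u≡35; β=0, v≡34 (mod 37); (35|37)=-1, (34|37)=+1; sign (−1)^0·-1^0·+1^1 = +1.
(a,b)_5: α=-2, u≡4; β=0, v≡2 (mod 5); (4|5)=+1, (2|5)=-1; sign (−1)^0·+1^0·-1^-2 = +1.
(a,b)_2: α=16, β=2; u≡1, v≡5 (mod 8); ε(u)ε(v)=0·0, αω(v)=16·1, βω(u)=2·0; sum ≡ 0  ⇒  +1.
(a,b)_23: α=4, u≡1; β=4, v≡17 (mod 23); (1|23)=+1, (17|23)=-1; sign (−1)^0·+1^4·-1^4 = +1.
(a,b)_7: α=-3, u≡3; β=-2, v≡1 (mod 7); (3|7)=-1, (1|7)=+1; sign (−1)^0·-1^-2·+1^-3 = +1.
(a,b)_3: α=1, u≡1; β=1, v≡2 (mod 3); (1|3)=+1, (2|3)=-1; sign (−1)^1·+1^1·-1^1 = +1.
(a,b)_13: α=1, u≡6; β=0, v≡9 (mod 13); (6|13)=-1, (9|13)=+1; sign (−1)^0·-1^0·+1^1 = +1.
(a,b)_11: α=1, u≡8; β=0, v≡10 (mod 11); (8|11)=-1, (10|11)=-1; sign (−1)^0·-1^0·-1^1 = -1.
(a,b)_19: α=0, u≡16; β=-2, v≡4 (mod 19); (16|19)=+1, (4|19)=+1; sign (−1)^0·+1^-2·+1^0 = +1.
(a,b)_∞: sgn(-111111)=−, sgn(-3)=−, so -1.
(-111111, -3 / ℚ) ramifies at {11, ∞}: a division algebra.

[11, inf]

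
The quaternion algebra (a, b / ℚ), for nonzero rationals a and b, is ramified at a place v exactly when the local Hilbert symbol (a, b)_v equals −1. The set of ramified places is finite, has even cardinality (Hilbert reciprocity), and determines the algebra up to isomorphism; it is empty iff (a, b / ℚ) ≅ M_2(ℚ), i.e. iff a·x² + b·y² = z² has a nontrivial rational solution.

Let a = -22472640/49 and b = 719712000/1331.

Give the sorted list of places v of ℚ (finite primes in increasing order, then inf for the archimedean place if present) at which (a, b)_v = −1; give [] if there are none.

[5, 11]

Mod squares: a ≡ -15, b ≡ 2805. Check v ∈ {∞, 2, 3, 5, 7, 11, 17}.
v=5: a=5^1·(≡3), b=5^3·(≡1) mod 5; (3|5)=-1, (1|5)=+1; (−1)^{1·3·2}·(-1)^3·(+1)^1 = -1.
v=3: a=3^5·(≡1), b=3^3·(≡2) mod 3; (1|3)=+1, (2|3)=-1; (−1)^{5·3·1}·(+1)^3·(-1)^5 = +1.
v=17: a=17^2·(≡1), b=17^1·(≡10) mod 17; (1|17)=+1, (10|17)=-1; (−1)^{2·1·8}·(+1)^1·(-1)^2 = +1.
v=7: a=7^-2·(≡6), b=7^2·(≡5) mod 7; (6|7)=-1, (5|7)=-1; (−1)^{-2·2·3}·(-1)^2·(-1)^-2 = +1.
v=2: v_2(a)=6, v_2(b)=8; units ≡ 1, 5 (mod 8); ε·ε+αω+βω = 0·0+6·1+8·0 ≡ 0  ⇒  (a,b)_2 = +1.
v=∞: -15 < 0 and 2805 > 0  ⇒  (a,b)_∞ = +1.
v=11: a=11^0·(≡6), b=11^-3·(≡7) mod 11; (6|11)=-1, (7|11)=-1; (−1)^{0·-3·5}·(-1)^-3·(-1)^0 = -1.
|Ram(-15, 2805)| = 2, even; anisotropic at {5, 11}.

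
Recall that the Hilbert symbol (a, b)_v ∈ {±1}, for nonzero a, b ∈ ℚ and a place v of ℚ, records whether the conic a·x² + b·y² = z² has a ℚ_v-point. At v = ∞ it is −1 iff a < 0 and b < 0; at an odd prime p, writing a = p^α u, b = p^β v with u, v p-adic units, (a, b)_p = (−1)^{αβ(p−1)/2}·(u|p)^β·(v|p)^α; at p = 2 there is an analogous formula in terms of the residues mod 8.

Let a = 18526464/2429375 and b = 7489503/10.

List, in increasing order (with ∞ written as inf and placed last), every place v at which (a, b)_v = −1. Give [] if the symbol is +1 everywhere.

(a, b) ≡ (184943, 18870) mod (ℚ^×)²; places V = {2, 3, 5, 7, 11, 13, 17, 23, 37, 43, ∞}.
(a,b)_13: α=-2, u≡6; β=0, v≡6 (mod 13); (6|13)=-1, (6|13)=-1; sign (−1)^0·-1^0·-1^-2 = +1.
(a,b)_43: α=1, u≡40; β=0, v≡15 (mod 43); (40|43)=+1, (15|43)=+1; sign (−1)^0·+1^0·+1^1 = +1.
(a,b)_7: α=0, u≡3; β=2, v≡3 (mod 7); (3|7)=-1, (3|7)=-1; sign (−1)^0·-1^2·-1^0 = +1.
(a,b)_17: α=1, u≡1; β=1, v≡14 (mod 17); (1|17)=+1, (14|17)=-1; sign (−1)^0·+1^1·-1^1 = -1.
(a,b)_2: α=8, β=-1; u≡7, v≡3 (mod 8); ε(u)ε(v)=1·1, αω(v)=8·1, βω(u)=-1·0; sum ≡ 1  ⇒  -1.
(a,b)_11: α=1, u≡1; β=0, v≡1 (mod 11); (1|11)=+1, (1|11)=+1; sign (−1)^0·+1^0·+1^1 = +1.
(a,b)_5: α=-4, u≡2; β=-1, v≡4 (mod 5); (2|5)=-1, (4|5)=+1; sign (−1)^0·-1^-1·+1^-4 = -1.
(a,b)_∞: sgn(184943)=+, sgn(18870)=+, so +1.
(a,b)_37: α=0, u≡22; β=1, v≡14 (mod 37); (22|37)=-1, (14|37)=-1; sign (−1)^0·-1^1·-1^0 = -1.
(a,b)_3: α=2, u≡2; β=5, v≡2 (mod 3); (2|3)=-1, (2|3)=-1; sign (−1)^0·-1^5·-1^2 = -1.
(a,b)_23: α=-1, u≡19; β=0, v≡22 (mod 23); (19|23)=-1, (22|23)=-1; sign (−1)^0·-1^0·-1^-1 = -1.
Ram(184943, 18870) = {2, 3, 5, 17, 23, 37}; no ℚ_2-point on the conic.

[2, 3, 5, 17, 23, 37]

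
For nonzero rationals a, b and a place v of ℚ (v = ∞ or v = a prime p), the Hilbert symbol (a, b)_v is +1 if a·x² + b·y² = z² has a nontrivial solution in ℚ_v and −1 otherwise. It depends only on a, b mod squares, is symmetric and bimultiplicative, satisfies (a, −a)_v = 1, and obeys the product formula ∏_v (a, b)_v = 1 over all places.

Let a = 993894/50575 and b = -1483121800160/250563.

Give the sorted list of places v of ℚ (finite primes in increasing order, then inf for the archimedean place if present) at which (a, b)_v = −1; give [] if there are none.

[5, 7]

Mod squares: a ≡ 42, b ≡ -330. Check v ∈ {∞, 2, 3, 5, 7, 11, 13, 17, 29, 37}.
v=7: a=7^-1·(≡6), b=7^2·(≡3) mod 7; (6|7)=-1, (3|7)=-1; (−1)^{-1·2·3}·(-1)^2·(-1)^-1 = -1.
v=37: a=37^2·(≡22), b=37^0·(≡11) mod 37; (22|37)=-1, (11|37)=+1; (−1)^{2·0·18}·(-1)^0·(+1)^2 = +1.
v=17: a=17^-2·(≡8), b=17^-4·(≡6) mod 17; (8|17)=+1, (6|17)=-1; (−1)^{-2·-4·8}·(+1)^-4·(-1)^-2 = +1.
v=3: a=3^1·(≡2), b=3^-1·(≡1) mod 3; (2|3)=-1, (1|3)=+1; (−1)^{1·-1·1}·(-1)^-1·(+1)^1 = +1.
v=∞: 42 > 0 and -330 < 0  ⇒  (a,b)_∞ = +1.
v=29: a=29^0·(≡23), b=29^2·(≡8) mod 29; (23|29)=+1, (8|29)=-1; (−1)^{0·2·14}·(+1)^2·(-1)^0 = +1.
v=2: v_2(a)=1, v_2(b)=5; units ≡ 5, 3 (mod 8); ε·ε+αω+βω = 0·1+1·1+5·1 ≡ 0  ⇒  (a,b)_2 = +1.
v=11: a=11^2·(≡1), b=11^3·(≡1) mod 11; (1|11)=+1, (1|11)=+1; (−1)^{2·3·5}·(+1)^3·(+1)^2 = +1.
v=5: a=5^-2·(≡3), b=5^1·(≡1) mod 5; (3|5)=-1, (1|5)=+1; (−1)^{-2·1·2}·(-1)^1·(+1)^-2 = -1.
v=13: a=13^0·(≡1), b=13^2·(≡7) mod 13; (1|13)=+1, (7|13)=-1; (−1)^{0·2·6}·(+1)^2·(-1)^0 = +1.
(42, -330 / ℚ) ramifies at {5, 7}: a division algebra.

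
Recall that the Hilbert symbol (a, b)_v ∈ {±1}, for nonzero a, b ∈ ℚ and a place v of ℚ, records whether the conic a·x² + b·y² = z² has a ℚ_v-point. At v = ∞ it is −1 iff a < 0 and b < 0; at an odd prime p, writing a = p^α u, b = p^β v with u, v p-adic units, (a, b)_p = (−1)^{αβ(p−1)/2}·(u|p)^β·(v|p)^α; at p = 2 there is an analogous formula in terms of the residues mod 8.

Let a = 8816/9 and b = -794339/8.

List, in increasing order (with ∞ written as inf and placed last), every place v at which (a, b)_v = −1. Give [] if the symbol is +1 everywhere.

[13, 29]

(a, b) ≡ (551, -32422) mod (ℚ^×)²; places V = {2, 3, 7, 13, 19, 29, 43, ∞}.
(a,b)_13: α=0, u≡6; β=1, v≡11 (mod 13); (6|13)=-1, (11|13)=-1; sign (−1)^0·-1^1·-1^0 = -1.
(a,b)_∞: sgn(551)=+, sgn(-32422)=−, so +1.
(a,b)_7: α=0, u≡5; β=2, v≡1 (mod 7); (5|7)=-1, (1|7)=+1; sign (−1)^0·-1^2·+1^0 = +1.
(a,b)_2: α=4, β=-3; u≡7, v≡5 (mod 8); ε(u)ε(v)=1·0, αω(v)=4·1, βω(u)=-3·0; sum ≡ 0  ⇒  +1.
(a,b)_29: α=1, u≡8; β=1, v≡9 (mod 29); (8|29)=-1, (9|29)=+1; sign (−1)^0·-1^1·+1^1 = -1.
(a,b)_3: α=-2, u≡2; β=0, v≡2 (mod 3); (2|3)=-1, (2|3)=-1; sign (−1)^0·-1^0·-1^-2 = +1.
(a,b)_19: α=1, u≡3; β=0, v≡4 (mod 19); (3|19)=-1, (4|19)=+1; sign (−1)^0·-1^0·+1^1 = +1.
(a,b)_43: α=0, u≡24; β=1, v≡29 (mod 43); (24|43)=+1, (29|43)=-1; sign (−1)^0·+1^1·-1^0 = +1.
|Ram(551, -32422)| = 2, even; anisotropic at {13, 29}.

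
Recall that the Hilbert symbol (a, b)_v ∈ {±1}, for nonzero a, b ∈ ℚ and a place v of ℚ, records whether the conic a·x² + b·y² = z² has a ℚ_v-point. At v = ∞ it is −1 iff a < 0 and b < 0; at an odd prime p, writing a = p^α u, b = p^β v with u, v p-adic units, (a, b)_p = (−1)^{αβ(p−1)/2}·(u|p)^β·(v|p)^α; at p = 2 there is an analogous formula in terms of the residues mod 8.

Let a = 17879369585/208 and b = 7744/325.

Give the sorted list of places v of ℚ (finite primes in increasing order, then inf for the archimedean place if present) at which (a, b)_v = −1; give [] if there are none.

Mod squares: a ≡ 15875405, b ≡ 13. Check v ∈ {∞, 2, 5, 7, 11, 13, 23, 37, 41}.
v=∞: 15875405 > 0 and 13 > 0  ⇒  (a,b)_∞ = +1.
v=11: a=11^4·(≡2), b=11^2·(≡7) mod 11; (2|11)=-1, (7|11)=-1; (−1)^{4·2·5}·(-1)^2·(-1)^4 = +1.
v=2: v_2(a)=-4, v_2(b)=6; units ≡ 5, 5 (mod 8); ε·ε+αω+βω = 0·0+-4·1+6·1 ≡ 0  ⇒  (a,b)_2 = +1.
v=37: a=37^1·(≡14), b=37^0·(≡31) mod 37; (14|37)=-1, (31|37)=-1; (−1)^{1·0·18}·(-1)^0·(-1)^1 = -1.
v=5: a=5^1·(≡4), b=5^-2·(≡3) mod 5; (4|5)=+1, (3|5)=-1; (−1)^{1·-2·2}·(+1)^-2·(-1)^1 = -1.
v=23: a=23^1·(≡5), b=23^0·(≡13) mod 23; (5|23)=-1, (13|23)=+1; (−1)^{1·0·11}·(-1)^0·(+1)^1 = +1.
v=7: a=7^1·(≡5), b=7^0·(≡3) mod 7; (5|7)=-1, (3|7)=-1; (−1)^{1·0·3}·(-1)^0·(-1)^1 = -1.
v=41: a=41^1·(≡39), b=41^0·(≡29) mod 41; (39|41)=+1, (29|41)=-1; (−1)^{1·0·20}·(+1)^0·(-1)^1 = -1.
v=13: a=13^-1·(≡4), b=13^-1·(≡4) mod 13; (4|13)=+1, (4|13)=+1; (−1)^{-1·-1·6}·(+1)^-1·(+1)^-1 = +1.
Ram(15875405, 13) = {5, 7, 37, 41}; no ℚ_5-point on the conic.

[5, 7, 37, 41]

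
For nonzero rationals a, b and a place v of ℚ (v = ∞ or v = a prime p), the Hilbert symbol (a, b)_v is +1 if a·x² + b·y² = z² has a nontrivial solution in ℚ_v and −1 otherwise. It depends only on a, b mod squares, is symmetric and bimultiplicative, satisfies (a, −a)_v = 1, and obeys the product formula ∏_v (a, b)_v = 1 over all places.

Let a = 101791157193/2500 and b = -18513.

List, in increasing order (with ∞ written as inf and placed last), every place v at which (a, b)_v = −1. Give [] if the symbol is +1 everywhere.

[]

(a, b) ≡ (33, -17) mod (ℚ^×)²; places V = {2, 3, 5, 11, 17, ∞}.
(a,b)_2: α=-2, β=0; u≡1, v≡7 (mod 8); ε(u)ε(v)=0·1, αω(v)=-2·0, βω(u)=0·0; sum ≡ 0  ⇒  +1.
(a,b)_17: α=2, u≡8; β=1, v≡16 (mod 17); (8|17)=+1, (16|17)=+1; sign (−1)^0·+1^1·+1^2 = +1.
(a,b)_5: α=-4, u≡2; β=0, v≡2 (mod 5); (2|5)=-1, (2|5)=-1; sign (−1)^0·-1^0·-1^-4 = +1.
(a,b)_3: α=7, u≡2; β=2, v≡1 (mod 3); (2|3)=-1, (1|3)=+1; sign (−1)^0·-1^2·+1^7 = +1.
(a,b)_11: α=5, u≡9; β=2, v≡1 (mod 11); (9|11)=+1, (1|11)=+1; sign (−1)^0·+1^2·+1^5 = +1.
(a,b)_∞: sgn(33)=+, sgn(-17)=−, so +1.
Ram(a, b) = ∅: the form 33·x² + -17·y² − z² is isotropic over every ℚ_v, so by Hasse–Minkowski it is isotropic over ℚ.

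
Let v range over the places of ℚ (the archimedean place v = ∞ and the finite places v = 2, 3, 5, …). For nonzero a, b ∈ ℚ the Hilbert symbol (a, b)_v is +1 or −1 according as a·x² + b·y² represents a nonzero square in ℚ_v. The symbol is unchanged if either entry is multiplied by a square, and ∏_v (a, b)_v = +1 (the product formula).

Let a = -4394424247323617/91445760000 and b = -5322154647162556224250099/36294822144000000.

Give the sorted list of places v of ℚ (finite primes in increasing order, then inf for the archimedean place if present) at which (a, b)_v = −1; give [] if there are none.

(a, b) ≡ (-713, -19) mod (ℚ^×)²; places V = {2, 3, 5, 7, 13, 19, 23, 31, ∞}.
(a,b)_13: α=2, u≡8; β=4, v≡2 (mod 13); (8|13)=-1, (2|13)=-1; sign (−1)^0·-1^4·-1^2 = +1.
(a,b)_31: α=1, u≡7; β=2, v≡22 (mod 31); (7|31)=+1, (22|31)=-1; sign (−1)^0·+1^2·-1^1 = -1.
(a,b)_3: α=-6, u≡1; β=-10, v≡2 (mod 3); (1|3)=+1, (2|3)=-1; sign (−1)^0·+1^-10·-1^-6 = +1.
(a,b)_19: α=4, u≡16; β=5, v≡18 (mod 19); (16|19)=+1, (18|19)=-1; sign (−1)^0·+1^5·-1^4 = +1.
(a,b)_∞: sgn(-713)=−, sgn(-19)=−, so -1.
(a,b)_2: α=-12, β=-14; u≡7, v≡5 (mod 8); ε(u)ε(v)=1·0, αω(v)=-12·1, βω(u)=-14·0; sum ≡ 0  ⇒  +1.
(a,b)_7: α=-2, u≡2; β=-4, v≡2 (mod 7); (2|7)=+1, (2|7)=+1; sign (−1)^0·+1^-4·+1^-2 = +1.
(a,b)_23: α=5, u≡11; β=8, v≡3 (mod 23); (11|23)=-1, (3|23)=+1; sign (−1)^0·-1^8·+1^5 = +1.
(a,b)_5: α=-4, u≡3; β=-6, v≡1 (mod 5); (3|5)=-1, (1|5)=+1; sign (−1)^0·-1^-6·+1^-4 = +1.
(-713, -19 / ℚ) ramifies at {31, ∞}: a division algebra.

[31, inf]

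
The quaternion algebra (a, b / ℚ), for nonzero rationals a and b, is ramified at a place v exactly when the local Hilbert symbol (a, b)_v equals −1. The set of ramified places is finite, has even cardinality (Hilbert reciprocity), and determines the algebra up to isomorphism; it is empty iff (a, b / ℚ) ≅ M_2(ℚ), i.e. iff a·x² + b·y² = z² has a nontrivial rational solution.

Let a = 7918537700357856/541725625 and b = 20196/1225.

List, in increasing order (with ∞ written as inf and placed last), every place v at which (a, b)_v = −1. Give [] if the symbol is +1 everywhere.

(a, b) ≡ (1326, 561) mod (ℚ^×)²; places V = {2, 3, 5, 7, 11, 13, 17, 19, ∞}.
(a,b)_13: α=1, u≡8; β=0, v≡11 (mod 13); (8|13)=-1, (11|13)=-1; sign (−1)^0·-1^0·-1^1 = -1.
(a,b)_19: α=-2, u≡14; β=0, v≡2 (mod 19); (14|19)=-1, (2|19)=-1; sign (−1)^0·-1^0·-1^-2 = +1.
(a,b)_17: α=3, u≡6; β=1, v≡15 (mod 17); (6|17)=-1, (15|17)=+1; sign (−1)^0·-1^1·+1^3 = -1.
(a,b)_3: α=7, u≡1; β=3, v≡1 (mod 3); (1|3)=+1, (1|3)=+1; sign (−1)^1·+1^3·+1^7 = -1.
(a,b)_∞: sgn(1326)=+, sgn(561)=+, so +1.
(a,b)_2: α=5, β=2; u≡7, v≡1 (mod 8); ε(u)ε(v)=1·0, αω(v)=5·0, βω(u)=2·0; sum ≡ 0  ⇒  +1.
(a,b)_11: α=6, u≡6; β=1, v≡8 (mod 11); (6|11)=-1, (8|11)=-1; sign (−1)^0·-1^1·-1^6 = -1.
(a,b)_5: α=-4, u≡1; β=-2, v≡4 (mod 5); (1|5)=+1, (4|5)=+1; sign (−1)^0·+1^-2·+1^-4 = +1.
(a,b)_7: α=-4, u≡5; β=-2, v≡2 (mod 7); (5|7)=-1, (2|7)=+1; sign (−1)^0·-1^-2·+1^-4 = +1.
Ram(1326, 561) = {3, 11, 13, 17}; no ℚ_3-point on the conic.

[3, 11, 13, 17]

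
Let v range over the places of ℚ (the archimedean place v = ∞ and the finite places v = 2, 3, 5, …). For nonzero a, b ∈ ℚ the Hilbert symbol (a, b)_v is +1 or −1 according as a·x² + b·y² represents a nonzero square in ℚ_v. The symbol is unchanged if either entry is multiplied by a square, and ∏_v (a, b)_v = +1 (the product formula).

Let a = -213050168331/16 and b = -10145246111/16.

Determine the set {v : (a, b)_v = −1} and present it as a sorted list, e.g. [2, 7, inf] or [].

[13, inf]

Mod squares: a ≡ -167739, b ≡ -391391. Check v ∈ {∞, 2, 3, 7, 11, 13, 17, 23}.
v=2: v_2(a)=-4, v_2(b)=-4; units ≡ 5, 1 (mod 8); ε·ε+αω+βω = 0·0+-4·0+-4·1 ≡ 0  ⇒  (a,b)_2 = +1.
v=13: a=13^1·(≡6), b=13^1·(≡4) mod 13; (6|13)=-1, (4|13)=+1; (−1)^{1·1·6}·(-1)^1·(+1)^1 = -1.
v=∞: -167739 < 0 and -391391 < 0  ⇒  (a,b)_∞ = -1.
v=17: a=17^1·(≡5), b=17^1·(≡14) mod 17; (5|17)=-1, (14|17)=-1; (−1)^{1·1·8}·(-1)^1·(-1)^1 = +1.
v=3: a=3^1·(≡1), b=3^0·(≡1) mod 3; (1|3)=+1, (1|3)=+1; (−1)^{1·0·1}·(+1)^0·(+1)^1 = +1.
v=7: a=7^4·(≡4), b=7^3·(≡6) mod 7; (4|7)=+1, (6|7)=-1; (−1)^{4·3·3}·(+1)^3·(-1)^4 = +1.
v=23: a=23^3·(≡19), b=23^3·(≡2) mod 23; (19|23)=-1, (2|23)=+1; (−1)^{3·3·11}·(-1)^3·(+1)^3 = +1.
v=11: a=11^1·(≡7), b=11^1·(≡4) mod 11; (7|11)=-1, (4|11)=+1; (−1)^{1·1·5}·(-1)^1·(+1)^1 = +1.
Ram(-167739, -391391) = {13, ∞}; no ℚ_13-point on the conic.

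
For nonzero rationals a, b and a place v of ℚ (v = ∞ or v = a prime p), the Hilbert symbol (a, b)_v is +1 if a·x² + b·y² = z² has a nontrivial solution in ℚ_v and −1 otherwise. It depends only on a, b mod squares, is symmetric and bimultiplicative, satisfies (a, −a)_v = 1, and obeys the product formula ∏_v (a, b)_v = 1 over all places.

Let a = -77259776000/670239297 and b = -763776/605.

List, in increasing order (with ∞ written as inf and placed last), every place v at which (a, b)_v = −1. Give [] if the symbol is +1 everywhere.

[3, inf]

(a, b) ≡ (-35530, -6630) mod (ℚ^×)²; places V = {2, 3, 5, 7, 11, 13, 17, 19, 23, ∞}.
(a,b)_7: α=-2, u≡2; β=0, v≡5 (mod 7); (2|7)=+1, (5|7)=-1; sign (−1)^0·+1^0·-1^-2 = +1.
(a,b)_17: α=-1, u≡1; β=1, v≡2 (mod 17); (1|17)=+1, (2|17)=+1; sign (−1)^0·+1^1·+1^-1 = +1.
(a,b)_23: α=-2, u≡22; β=0, v≡11 (mod 23); (22|23)=-1, (11|23)=-1; sign (−1)^0·-1^0·-1^-2 = +1.
(a,b)_19: α=3, u≡4; β=0, v≡11 (mod 19); (4|19)=+1, (11|19)=+1; sign (−1)^0·+1^0·+1^3 = +1.
(a,b)_2: α=13, β=7; u≡3, v≡5 (mod 8); ε(u)ε(v)=1·0, αω(v)=13·1, βω(u)=7·1; sum ≡ 0  ⇒  +1.
(a,b)_13: α=-2, u≡3; β=1, v≡3 (mod 13); (3|13)=+1, (3|13)=+1; sign (−1)^0·+1^1·+1^-2 = +1.
(a,b)_11: α=1, u≡3; β=-2, v≡4 (mod 11); (3|11)=+1, (4|11)=+1; sign (−1)^0·+1^-2·+1^1 = +1.
(a,b)_3: α=-2, u≡2; β=3, v≡1 (mod 3); (2|3)=-1, (1|3)=+1; sign (−1)^0·-1^3·+1^-2 = -1.
(a,b)_∞: sgn(-35530)=−, sgn(-6630)=−, so -1.
(a,b)_5: α=3, u≡1; β=-1, v≡4 (mod 5); (1|5)=+1, (4|5)=+1; sign (−1)^0·+1^-1·+1^3 = +1.
|Ram(-35530, -6630)| = 2, even; anisotropic at {3, ∞}.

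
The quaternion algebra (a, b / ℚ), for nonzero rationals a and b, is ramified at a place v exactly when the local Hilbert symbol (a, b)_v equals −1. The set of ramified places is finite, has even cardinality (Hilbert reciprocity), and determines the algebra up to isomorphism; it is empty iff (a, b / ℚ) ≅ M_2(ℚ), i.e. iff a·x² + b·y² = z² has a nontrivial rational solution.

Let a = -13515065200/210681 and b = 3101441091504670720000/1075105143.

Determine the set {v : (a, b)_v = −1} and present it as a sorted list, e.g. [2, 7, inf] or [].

[7, 13]

Mod squares: a ≡ -7, b ≡ 91. Check v ∈ {∞, 2, 3, 5, 7, 13, 17}.
v=3: a=3^-6·(≡2), b=3^-12·(≡1) mod 3; (2|3)=-1, (1|3)=+1; (−1)^{-6·-12·1}·(-1)^-12·(+1)^-6 = +1.
v=17: a=17^-2·(≡11), b=17^-2·(≡5) mod 17; (11|17)=-1, (5|17)=-1; (−1)^{-2·-2·8}·(-1)^-2·(-1)^-2 = +1.
v=2: v_2(a)=4, v_2(b)=14; units ≡ 1, 3 (mod 8); ε·ε+αω+βω = 0·1+4·1+14·0 ≡ 0  ⇒  (a,b)_2 = +1.
v=7: a=7^1·(≡3), b=7^-1·(≡3) mod 7; (3|7)=-1, (3|7)=-1; (−1)^{1·-1·3}·(-1)^-1·(-1)^1 = -1.
v=∞: -7 < 0 and 91 > 0  ⇒  (a,b)_∞ = +1.
v=13: a=13^6·(≡7), b=13^13·(≡7) mod 13; (7|13)=-1, (7|13)=-1; (−1)^{6·13·6}·(-1)^13·(-1)^6 = -1.
v=5: a=5^2·(≡2), b=5^4·(≡4) mod 5; (2|5)=-1, (4|5)=+1; (−1)^{2·4·2}·(-1)^4·(+1)^2 = +1.
(-7, 91 / ℚ) ramifies at {7, 13}: a division algebra.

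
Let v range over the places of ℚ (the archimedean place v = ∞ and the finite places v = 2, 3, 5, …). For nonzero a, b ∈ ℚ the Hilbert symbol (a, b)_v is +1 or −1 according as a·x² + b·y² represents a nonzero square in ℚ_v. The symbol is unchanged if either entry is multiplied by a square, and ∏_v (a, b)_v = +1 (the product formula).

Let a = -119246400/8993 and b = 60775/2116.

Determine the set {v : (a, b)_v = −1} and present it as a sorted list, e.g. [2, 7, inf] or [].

Mod squares: a ≡ -17, b ≡ 2431. Check v ∈ {∞, 2, 3, 5, 7, 11, 13, 17, 23}.
v=3: a=3^2·(≡1), b=3^0·(≡1) mod 3; (1|3)=+1, (1|3)=+1; (−1)^{2·0·1}·(+1)^0·(+1)^2 = +1.
v=13: a=13^2·(≡4), b=13^1·(≡6) mod 13; (4|13)=+1, (6|13)=-1; (−1)^{2·1·6}·(+1)^1·(-1)^2 = +1.
v=11: a=11^0·(≡4), b=11^1·(≡9) mod 11; (4|11)=+1, (9|11)=+1; (−1)^{0·1·5}·(+1)^1·(+1)^0 = +1.
v=17: a=17^-1·(≡16), b=17^1·(≡7) mod 17; (16|17)=+1, (7|17)=-1; (−1)^{-1·1·8}·(+1)^1·(-1)^-1 = -1.
v=∞: -17 < 0 and 2431 > 0  ⇒  (a,b)_∞ = +1.
v=7: a=7^2·(≡4), b=7^0·(≡4) mod 7; (4|7)=+1, (4|7)=+1; (−1)^{2·0·3}·(+1)^0·(+1)^2 = +1.
v=23: a=23^-2·(≡8), b=23^-2·(≡8) mod 23; (8|23)=+1, (8|23)=+1; (−1)^{-2·-2·11}·(+1)^-2·(+1)^-2 = +1.
v=2: v_2(a)=6, v_2(b)=-2; units ≡ 7, 7 (mod 8); ε·ε+αω+βω = 1·1+6·0+-2·0 ≡ 1  ⇒  (a,b)_2 = -1.
v=5: a=5^2·(≡3), b=5^2·(≡1) mod 5; (3|5)=-1, (1|5)=+1; (−1)^{2·2·2}·(-1)^2·(+1)^2 = +1.
Ram(-17, 2431) = {2, 17}; no ℚ_2-point on the conic.

[2, 17]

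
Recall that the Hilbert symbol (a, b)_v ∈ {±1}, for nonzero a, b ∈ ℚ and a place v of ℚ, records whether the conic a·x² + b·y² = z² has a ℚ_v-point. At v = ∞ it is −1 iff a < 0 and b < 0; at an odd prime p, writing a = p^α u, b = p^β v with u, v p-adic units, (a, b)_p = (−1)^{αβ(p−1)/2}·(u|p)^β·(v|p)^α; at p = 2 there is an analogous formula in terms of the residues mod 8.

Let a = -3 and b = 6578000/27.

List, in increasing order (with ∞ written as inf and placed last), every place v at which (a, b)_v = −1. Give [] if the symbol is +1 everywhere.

[3, 5, 11, 23]

(a, b) ≡ (-3, 49335) mod (ℚ^×)²; places V = {2, 3, 5, 11, 13, 23, ∞}.
(a,b)_2: α=0, β=4; u≡5, v≡7 (mod 8); ε(u)ε(v)=0·1, αω(v)=0·0, βω(u)=4·1; sum ≡ 0  ⇒  +1.
(a,b)_5: α=0, u≡2; β=3, v≡2 (mod 5); (2|5)=-1, (2|5)=-1; sign (−1)^0·-1^3·-1^0 = -1.
(a,b)_∞: sgn(-3)=−, sgn(49335)=+, so +1.
(a,b)_13: α=0, u≡10; β=1, v≡1 (mod 13); (10|13)=+1, (1|13)=+1; sign (−1)^0·+1^1·+1^0 = +1.
(a,b)_23: α=0, u≡20; β=1, v≡16 (mod 23); (20|23)=-1, (16|23)=+1; sign (−1)^0·-1^1·+1^0 = -1.
(a,b)_3: α=1, u≡2; β=-3, v≡2 (mod 3); (2|3)=-1, (2|3)=-1; sign (−1)^1·-1^-3·-1^1 = -1.
(a,b)_11: α=0, u≡8; β=1, v≡8 (mod 11); (8|11)=-1, (8|11)=-1; sign (−1)^0·-1^1·-1^0 = -1.
|Ram(-3, 49335)| = 4, even; anisotropic at {3, 5, 11, 23}.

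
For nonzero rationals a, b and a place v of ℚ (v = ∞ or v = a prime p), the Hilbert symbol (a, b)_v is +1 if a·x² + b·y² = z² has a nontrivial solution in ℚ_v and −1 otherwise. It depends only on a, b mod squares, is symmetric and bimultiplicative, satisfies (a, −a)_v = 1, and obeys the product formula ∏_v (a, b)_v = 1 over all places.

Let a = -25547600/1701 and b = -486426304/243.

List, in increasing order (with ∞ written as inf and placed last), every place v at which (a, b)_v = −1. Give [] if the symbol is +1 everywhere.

[2, inf]

(a, b) ≡ (-4641, -273) mod (ℚ^×)²; places V = {2, 3, 5, 7, 13, 17, ∞}.
(a,b)_13: α=1, u≡8; β=1, v≡7 (mod 13); (8|13)=-1, (7|13)=-1; sign (−1)^0·-1^1·-1^1 = +1.
(a,b)_7: α=-1, u≡4; β=1, v≡5 (mod 7); (4|7)=+1, (5|7)=-1; sign (−1)^1·+1^1·-1^-1 = +1.
(a,b)_∞: sgn(-4641)=−, sgn(-273)=−, so -1.
(a,b)_3: α=-5, u≡1; β=-5, v≡2 (mod 3); (1|3)=+1, (2|3)=-1; sign (−1)^1·+1^-5·-1^-5 = +1.
(a,b)_17: α=3, u≡2; β=4, v≡15 (mod 17); (2|17)=+1, (15|17)=+1; sign (−1)^0·+1^4·+1^3 = +1.
(a,b)_5: α=2, u≡1; β=0, v≡2 (mod 5); (1|5)=+1, (2|5)=-1; sign (−1)^0·+1^0·-1^2 = +1.
(a,b)_2: α=4, β=6; u≡7, v≡7 (mod 8); ε(u)ε(v)=1·1, αω(v)=4·0, βω(u)=6·0; sum ≡ 1  ⇒  -1.
Ram(-4641, -273) = {2, ∞}; no ℚ_2-point on the conic.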